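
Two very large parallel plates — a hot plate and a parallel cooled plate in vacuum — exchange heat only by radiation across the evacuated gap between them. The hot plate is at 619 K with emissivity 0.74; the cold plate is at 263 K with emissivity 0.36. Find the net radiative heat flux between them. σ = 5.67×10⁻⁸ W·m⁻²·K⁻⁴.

For two infinite grey parallel plates, q = σ(T₁⁴ − T₂⁴)/(1/ε₁ + 1/ε₂ − 1).
T₁⁴ − T₂⁴ = 1.468×10¹¹ − 4.784×10⁹ = 1.420×10¹¹ K⁴.
1/ε₁ + 1/ε₂ − 1 = 1.351 + 2.778 − 1 = 3.129.
q = 5.67×10⁻⁸ × 1.420×10¹¹ / 3.129.

q ≈ 2570 W/m²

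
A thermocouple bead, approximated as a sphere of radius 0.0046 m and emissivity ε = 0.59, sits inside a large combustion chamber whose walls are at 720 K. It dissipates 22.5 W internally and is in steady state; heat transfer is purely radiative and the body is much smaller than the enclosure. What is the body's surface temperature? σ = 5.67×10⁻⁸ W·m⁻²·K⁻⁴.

T ≈ 1290 K

For a small grey body in a large enclosure, net radiated power = εσA(T⁴ − T_w⁴).
Steady state: P = εσA(T⁴ − T_w⁴) with A = 4πr² = 2.659×10⁻⁴ m².
T⁴ = P/(εσA) + T_w⁴ = 22.5/(0.59·5.67×10⁻⁸·2.659×10⁻⁴) + (720)⁴
    = 2.529×10¹² + 2.687×10¹¹ = 2.798×10¹² K⁴.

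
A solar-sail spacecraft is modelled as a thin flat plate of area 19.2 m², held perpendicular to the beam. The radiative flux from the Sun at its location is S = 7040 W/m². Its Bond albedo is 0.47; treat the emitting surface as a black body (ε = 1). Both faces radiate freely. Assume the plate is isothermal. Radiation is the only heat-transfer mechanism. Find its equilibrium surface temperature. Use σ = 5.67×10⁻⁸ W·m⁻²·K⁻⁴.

At equilibrium, absorbed power = emitted power.
Absorbing cross-section = A = 19.20 m²; emitting surface = 2A = 38.40 m² (ratio 2).
(1−a)S·A_cross = εσ·A_surf·T⁴  ⇒  T⁴ = (1−a)S/(2σ).
T⁴ = 0.530·7040/(2·5.67×10⁻⁸) = 3.290×10¹⁰ K⁴.
T = (3.290×10¹⁰)^(1/4).

T ≈ 426 K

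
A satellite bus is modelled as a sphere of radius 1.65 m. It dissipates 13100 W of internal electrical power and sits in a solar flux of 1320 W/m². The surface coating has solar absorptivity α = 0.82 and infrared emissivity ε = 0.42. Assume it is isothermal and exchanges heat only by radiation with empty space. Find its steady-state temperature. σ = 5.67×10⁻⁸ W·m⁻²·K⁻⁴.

At steady state, absorbed solar power + internal power = radiated power.
Absorbed: α·S·A_cross = 0.82·1320·8.553 = 9258 W (cross-section πr²).
Total input = 9258 + 13100 = 22360 W.
Radiated: εσ·A_surf·T⁴ with A_surf = 4πr² = 34.21 m².
T⁴ = 22360/(0.42·5.67×10⁻⁸·34.21) = 2.744×10¹⁰ K⁴.

T ≈ 407 K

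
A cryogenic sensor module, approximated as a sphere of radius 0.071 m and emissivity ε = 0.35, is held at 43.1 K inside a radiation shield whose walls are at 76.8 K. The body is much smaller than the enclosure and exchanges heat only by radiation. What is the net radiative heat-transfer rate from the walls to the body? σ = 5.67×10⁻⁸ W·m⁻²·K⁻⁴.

For a small grey body in a large enclosure: P_net = εσA(T_body⁴ − T_wall⁴).
A = 4πr² = 0.06335 m²; T_body⁴ − T_wall⁴ = 3.451×10⁶ − 3.479×10⁷ = -3.134×10⁷ K⁴.
|P_net| = 0.35·5.67×10⁻⁸·0.06335·3.134×10⁷.

P_net ≈ 0.0394 W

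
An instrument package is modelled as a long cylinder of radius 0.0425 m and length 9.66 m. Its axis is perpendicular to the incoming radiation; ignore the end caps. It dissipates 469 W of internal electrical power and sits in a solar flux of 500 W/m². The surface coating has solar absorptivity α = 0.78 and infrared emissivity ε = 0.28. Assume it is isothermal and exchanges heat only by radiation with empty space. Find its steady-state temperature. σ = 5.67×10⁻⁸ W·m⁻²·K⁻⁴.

T ≈ 373 K

At steady state, absorbed solar power + internal power = radiated power.
Absorbed: α·S·A_cross = 0.78·500·0.8211 = 320.2 W (cross-section 2rL).
Total input = 320.2 + 469 = 789.2 W.
Radiated: εσ·A_surf·T⁴ with A_surf = 2πrL = 2.580 m².
T⁴ = 789.2/(0.28·5.67×10⁻⁸·2.580) = 1.927×10¹⁰ K⁴.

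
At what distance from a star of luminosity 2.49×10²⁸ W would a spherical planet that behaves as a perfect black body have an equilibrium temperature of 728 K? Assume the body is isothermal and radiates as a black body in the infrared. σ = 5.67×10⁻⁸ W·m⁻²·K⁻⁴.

For an isothermal black-emitting sphere, (1−a)S·πr² = σ·4πr²·T⁴ ⇒ S = 4σT⁴/(1−a).
S = 4·5.67×10⁻⁸·(728)⁴/1.00 = 63700 W/m².
Flux falls as S = L/(4πd²), so d = √(L/(4πS)) = √(2.49×10²⁸/(4π·63700)).

d ≈ 1.76×10¹¹ m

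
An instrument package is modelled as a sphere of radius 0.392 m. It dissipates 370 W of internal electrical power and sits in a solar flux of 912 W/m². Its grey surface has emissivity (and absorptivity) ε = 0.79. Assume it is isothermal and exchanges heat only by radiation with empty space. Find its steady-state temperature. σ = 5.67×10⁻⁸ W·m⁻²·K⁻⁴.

T ≈ 302 K

At steady state, absorbed solar power + internal power = radiated power.
Absorbed: α·S·A_cross = 0.79·912·0.4827 = 347.8 W (cross-section πr²).
Total input = 347.8 + 370 = 717.8 W.
Radiated: εσ·A_surf·T⁴ with A_surf = 4πr² = 1.931 m².
T⁴ = 717.8/(0.79·5.67×10⁻⁸·1.931) = 8.299×10⁹ K⁴.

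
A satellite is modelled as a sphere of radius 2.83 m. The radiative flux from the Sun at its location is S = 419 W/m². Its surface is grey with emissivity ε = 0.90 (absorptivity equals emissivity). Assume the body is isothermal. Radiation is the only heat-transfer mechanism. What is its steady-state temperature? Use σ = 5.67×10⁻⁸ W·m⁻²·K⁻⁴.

At equilibrium, absorbed power = emitted power.
Absorbing cross-section = πr² = 25.16 m²; emitting surface = 4πr² = 100.6 m² (ratio 4).
εS·A_cross = εσ·A_surf·T⁴  ⇒  T⁴ = S/(4σ)   (ε cancels).
T⁴ = 419/(4·5.67×10⁻⁸) = 1.847×10⁹ K⁴.
T = (1.847×10⁹)^(1/4).

T ≈ 207 K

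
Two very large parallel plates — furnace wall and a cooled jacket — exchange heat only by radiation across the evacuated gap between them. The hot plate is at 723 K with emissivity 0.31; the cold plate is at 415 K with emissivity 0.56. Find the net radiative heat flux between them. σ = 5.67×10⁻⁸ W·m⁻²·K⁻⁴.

For two infinite grey parallel plates, q = σ(T₁⁴ − T₂⁴)/(1/ε₁ + 1/ε₂ − 1).
T₁⁴ − T₂⁴ = 2.732×10¹¹ − 2.966×10¹⁰ = 2.436×10¹¹ K⁴.
1/ε₁ + 1/ε₂ − 1 = 3.226 + 1.786 − 1 = 4.012.
q = 5.67×10⁻⁸ × 2.436×10¹¹ / 4.012.

q ≈ 3440 W/m²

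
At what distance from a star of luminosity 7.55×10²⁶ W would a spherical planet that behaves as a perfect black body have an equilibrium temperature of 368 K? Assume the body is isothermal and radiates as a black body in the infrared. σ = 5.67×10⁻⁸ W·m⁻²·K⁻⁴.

d ≈ 1.20×10¹¹ m

For an isothermal black-emitting sphere, (1−a)S·πr² = σ·4πr²·T⁴ ⇒ S = 4σT⁴/(1−a).
S = 4·5.67×10⁻⁸·(368)⁴/1.00 = 4159 W/m².
Flux falls as S = L/(4πd²), so d = √(L/(4πS)) = √(7.55×10²⁶/(4π·4159)).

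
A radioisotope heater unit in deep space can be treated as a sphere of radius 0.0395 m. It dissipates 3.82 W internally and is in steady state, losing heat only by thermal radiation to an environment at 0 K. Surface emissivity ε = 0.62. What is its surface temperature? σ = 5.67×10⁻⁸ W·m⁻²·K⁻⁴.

Steady state: internal power = radiated power, P = εσA T⁴.
Radiating area A = 4πr² = 0.01961 m².
T⁴ = P/(εσA) = 3.82/(0.62·5.67×10⁻⁸·0.01961) = 5.542×10⁹ K⁴.
T = (5.542×10⁹)^(1/4).

T ≈ 273 K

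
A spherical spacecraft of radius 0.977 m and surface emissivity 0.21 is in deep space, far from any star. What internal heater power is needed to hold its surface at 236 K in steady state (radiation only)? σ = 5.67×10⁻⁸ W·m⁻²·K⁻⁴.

P = εσ·4πr²·T⁴.
4πr² = 11.99 m²; T⁴ = 3.102×10⁹ K⁴.
P = 0.21·5.67×10⁻⁸·11.99·3.102×10⁹.

P ≈ 443 W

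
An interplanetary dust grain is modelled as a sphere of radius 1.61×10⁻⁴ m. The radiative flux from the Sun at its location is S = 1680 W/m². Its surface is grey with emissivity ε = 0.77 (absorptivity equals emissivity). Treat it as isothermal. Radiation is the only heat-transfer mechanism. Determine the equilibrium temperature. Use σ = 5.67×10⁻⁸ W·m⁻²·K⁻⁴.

T ≈ 293 K

At equilibrium, absorbed power = emitted power.
Absorbing cross-section = πr² = 8.143×10⁻⁸ m²; emitting surface = 4πr² = 3.257×10⁻⁷ m² (ratio 4).
εS·A_cross = εσ·A_surf·T⁴  ⇒  T⁴ = S/(4σ)   (ε cancels).
T⁴ = 1680/(4·5.67×10⁻⁸) = 7.407×10⁹ K⁴.
T = (7.407×10⁹)^(1/4).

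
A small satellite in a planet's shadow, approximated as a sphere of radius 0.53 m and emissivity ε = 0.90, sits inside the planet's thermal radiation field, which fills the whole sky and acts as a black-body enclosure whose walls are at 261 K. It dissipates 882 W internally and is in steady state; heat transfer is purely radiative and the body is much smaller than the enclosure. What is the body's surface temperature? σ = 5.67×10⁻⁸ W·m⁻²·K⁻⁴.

For a small grey body in a large enclosure, net radiated power = εσA(T⁴ − T_w⁴).
Steady state: P = εσA(T⁴ − T_w⁴) with A = 4πr² = 3.530 m².
T⁴ = P/(εσA) + T_w⁴ = 882/(0.90·5.67×10⁻⁸·3.530) + (261)⁴
    = 4.896×10⁹ + 4.640×10⁹ = 9.537×10⁹ K⁴.

T ≈ 313 K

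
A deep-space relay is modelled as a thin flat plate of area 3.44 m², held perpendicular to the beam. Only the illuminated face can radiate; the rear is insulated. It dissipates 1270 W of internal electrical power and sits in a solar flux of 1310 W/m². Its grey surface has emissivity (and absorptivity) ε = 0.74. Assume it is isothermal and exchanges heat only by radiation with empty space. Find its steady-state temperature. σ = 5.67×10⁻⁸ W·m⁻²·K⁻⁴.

T ≈ 423 K

At steady state, absorbed solar power + internal power = radiated power.
Absorbed: α·S·A_cross = 0.74·1310·3.440 = 3335 W (cross-section A).
Total input = 3335 + 1270 = 4605 W.
Radiated: εσ·A_surf·T⁴ with A_surf = A = 3.440 m².
T⁴ = 4605/(0.74·5.67×10⁻⁸·3.440) = 3.190×10¹⁰ K⁴.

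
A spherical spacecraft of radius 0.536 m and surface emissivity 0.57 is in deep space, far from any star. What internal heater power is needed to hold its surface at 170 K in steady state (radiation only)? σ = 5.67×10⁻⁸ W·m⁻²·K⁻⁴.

P = εσ·4πr²·T⁴.
4πr² = 3.610 m²; T⁴ = 8.352×10⁸ K⁴.
P = 0.57·5.67×10⁻⁸·3.610·8.352×10⁸.

P ≈ 97.5 W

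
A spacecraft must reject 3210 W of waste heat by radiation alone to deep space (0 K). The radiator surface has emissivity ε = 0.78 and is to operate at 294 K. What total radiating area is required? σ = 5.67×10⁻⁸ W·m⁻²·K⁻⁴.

P = εσA T⁴ ⇒ A = P/(εσT⁴).
T⁴ = 7.471×10⁹ K⁴.
A = 3210/(0.78 × 5.67×10⁻⁸ × 7.471×10⁹).

A ≈ 9.71 m²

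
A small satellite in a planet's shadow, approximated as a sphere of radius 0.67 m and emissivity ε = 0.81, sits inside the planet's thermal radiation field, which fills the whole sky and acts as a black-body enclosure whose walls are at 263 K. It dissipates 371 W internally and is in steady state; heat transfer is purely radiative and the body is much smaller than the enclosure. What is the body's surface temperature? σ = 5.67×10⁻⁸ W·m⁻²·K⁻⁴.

For a small grey body in a large enclosure, net radiated power = εσA(T⁴ − T_w⁴).
Steady state: P = εσA(T⁴ − T_w⁴) with A = 4πr² = 5.641 m².
T⁴ = P/(εσA) + T_w⁴ = 371/(0.81·5.67×10⁻⁸·5.641) + (263)⁴
    = 1.432×10⁹ + 4.784×10⁹ = 6.216×10⁹ K⁴.

T ≈ 281 K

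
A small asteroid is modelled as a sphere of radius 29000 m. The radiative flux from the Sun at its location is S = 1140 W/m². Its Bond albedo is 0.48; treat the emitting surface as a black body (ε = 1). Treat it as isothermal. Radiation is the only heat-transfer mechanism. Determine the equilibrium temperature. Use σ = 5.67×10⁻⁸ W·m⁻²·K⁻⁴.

T ≈ 226 K

At equilibrium, absorbed power = emitted power.
Absorbing cross-section = πr² = 2.642×10⁹ m²; emitting surface = 4πr² = 1.057×10¹⁰ m² (ratio 4).
(1−a)S·A_cross = εσ·A_surf·T⁴  ⇒  T⁴ = (1−a)S/(4σ).
T⁴ = 0.520·1140/(4·5.67×10⁻⁸) = 2.614×10⁹ K⁴.
T = (2.614×10⁹)^(1/4).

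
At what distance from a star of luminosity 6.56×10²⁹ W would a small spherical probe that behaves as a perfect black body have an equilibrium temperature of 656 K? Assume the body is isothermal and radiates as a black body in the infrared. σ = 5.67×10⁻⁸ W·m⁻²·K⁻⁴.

For an isothermal black-emitting sphere, (1−a)S·πr² = σ·4πr²·T⁴ ⇒ S = 4σT⁴/(1−a).
S = 4·5.67×10⁻⁸·(656)⁴/1.00 = 42000 W/m².
Flux falls as S = L/(4πd²), so d = √(L/(4πS)) = √(6.56×10²⁹/(4π·42000)).

d ≈ 1.11×10¹² m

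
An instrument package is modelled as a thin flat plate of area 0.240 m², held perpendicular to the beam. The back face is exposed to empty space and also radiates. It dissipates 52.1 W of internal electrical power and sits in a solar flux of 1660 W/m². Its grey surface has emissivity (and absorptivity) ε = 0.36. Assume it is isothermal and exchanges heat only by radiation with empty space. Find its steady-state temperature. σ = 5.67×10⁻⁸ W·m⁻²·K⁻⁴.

T ≈ 376 K

At steady state, absorbed solar power + internal power = radiated power.
Absorbed: α·S·A_cross = 0.36·1660·0.2400 = 143.4 W (cross-section A).
Total input = 143.4 + 52.1 = 195.5 W.
Radiated: εσ·A_surf·T⁴ with A_surf = 2A = 0.4800 m².
T⁴ = 195.5/(0.36·5.67×10⁻⁸·0.4800) = 1.996×10¹⁰ K⁴.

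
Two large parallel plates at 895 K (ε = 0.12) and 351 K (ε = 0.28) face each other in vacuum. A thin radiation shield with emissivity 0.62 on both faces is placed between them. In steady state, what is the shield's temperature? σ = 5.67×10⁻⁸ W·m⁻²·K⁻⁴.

In steady state the net flux on the hot side equals that on the cold side.
σ(T₁⁴−T_s⁴)/D₁ = σ(T_s⁴−T₂⁴)/D₂, with D₁ = 1/ε₁+1/ε_s−1 = 8.946, D₂ = 1/ε_s+1/ε₂−1 = 4.184.
Solve for T_s⁴: T_s⁴ = (D₂·T₁⁴ + D₁·T₂⁴)/(D₁+D₂) = 2.148×10¹¹ K⁴.

T_s ≈ 681 K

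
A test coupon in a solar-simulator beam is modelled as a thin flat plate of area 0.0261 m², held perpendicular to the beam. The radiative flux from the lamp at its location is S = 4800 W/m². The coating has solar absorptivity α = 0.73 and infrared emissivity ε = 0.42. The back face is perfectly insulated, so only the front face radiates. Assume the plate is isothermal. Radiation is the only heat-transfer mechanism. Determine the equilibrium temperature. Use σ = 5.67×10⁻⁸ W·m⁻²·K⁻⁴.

T ≈ 619 K

At equilibrium, absorbed power = emitted power.
Absorbing cross-section = A = 0.02610 m²; emitting surface = A = 0.02610 m² (ratio 1).
αS·A_cross = εσ·A_surf·T⁴  ⇒  T⁴ = αS/(ε·1σ).
T⁴ = 0.730·4800/(0.42·1·5.67×10⁻⁸) = 1.471×10¹¹ K⁴.
T = (1.471×10¹¹)^(1/4).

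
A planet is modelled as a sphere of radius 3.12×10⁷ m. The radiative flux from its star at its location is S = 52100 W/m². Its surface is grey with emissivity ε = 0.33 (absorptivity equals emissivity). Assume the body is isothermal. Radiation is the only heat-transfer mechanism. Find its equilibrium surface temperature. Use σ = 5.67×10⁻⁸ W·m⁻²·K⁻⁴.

At equilibrium, absorbed power = emitted power.
Absorbing cross-section = πr² = 3.058×10¹⁵ m²; emitting surface = 4πr² = 1.223×10¹⁶ m² (ratio 4).
εS·A_cross = εσ·A_surf·T⁴  ⇒  T⁴ = S/(4σ)   (ε cancels).
T⁴ = 52100/(4·5.67×10⁻⁸) = 2.297×10¹¹ K⁴.
T = (2.297×10¹¹)^(1/4).

T ≈ 692 K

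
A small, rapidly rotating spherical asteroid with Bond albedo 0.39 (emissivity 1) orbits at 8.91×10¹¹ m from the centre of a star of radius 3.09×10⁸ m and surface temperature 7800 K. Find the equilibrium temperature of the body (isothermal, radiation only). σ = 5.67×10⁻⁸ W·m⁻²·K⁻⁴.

The star's surface emits σT_*⁴; at distance d the flux is S = σT_*⁴(R_*/d)².
S = 5.67×10⁻⁸·(7800)⁴·(3.09×10⁸/8.91×10¹¹)² = 25.24 W/m².
For an isothermal sphere T⁴ = (1−a)S/(4σ) = 6.789×10⁷ K⁴.

T ≈ 90.8 K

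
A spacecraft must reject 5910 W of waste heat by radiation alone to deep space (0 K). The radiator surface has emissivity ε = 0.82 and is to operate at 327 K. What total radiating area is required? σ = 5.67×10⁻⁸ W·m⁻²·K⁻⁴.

P = εσA T⁴ ⇒ A = P/(εσT⁴).
T⁴ = 1.143×10¹⁰ K⁴.
A = 5910/(0.82 × 5.67×10⁻⁸ × 1.143×10¹⁰).

A ≈ 11.1 m²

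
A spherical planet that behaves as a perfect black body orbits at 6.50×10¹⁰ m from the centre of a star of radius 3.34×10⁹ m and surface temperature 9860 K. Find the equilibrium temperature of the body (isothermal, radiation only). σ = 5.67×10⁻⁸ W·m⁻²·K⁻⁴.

The star's surface emits σT_*⁴; at distance d the flux is S = σT_*⁴(R_*/d)².
S = 5.67×10⁻⁸·(9860)⁴·(3.34×10⁹/6.50×10¹⁰)² = 1.415×10⁶ W/m².
For an isothermal sphere T⁴ = (1−a)S/(4σ) = 6.239×10¹² K⁴.

T ≈ 1580 K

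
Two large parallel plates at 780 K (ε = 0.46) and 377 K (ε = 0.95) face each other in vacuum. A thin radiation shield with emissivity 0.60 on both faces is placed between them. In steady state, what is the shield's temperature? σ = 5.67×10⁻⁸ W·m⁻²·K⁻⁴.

T_s ≈ 625 K

In steady state the net flux on the hot side equals that on the cold side.
σ(T₁⁴−T_s⁴)/D₁ = σ(T_s⁴−T₂⁴)/D₂, with D₁ = 1/ε₁+1/ε_s−1 = 2.841, D₂ = 1/ε_s+1/ε₂−1 = 1.719.
Solve for T_s⁴: T_s⁴ = (D₂·T₁⁴ + D₁·T₂⁴)/(D₁+D₂) = 1.521×10¹¹ K⁴.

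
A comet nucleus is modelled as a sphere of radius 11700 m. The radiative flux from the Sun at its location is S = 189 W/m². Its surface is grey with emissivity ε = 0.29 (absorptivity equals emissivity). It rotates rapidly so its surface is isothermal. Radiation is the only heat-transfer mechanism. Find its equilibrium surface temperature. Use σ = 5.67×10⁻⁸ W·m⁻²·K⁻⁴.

T ≈ 170 K

At equilibrium, absorbed power = emitted power.
Absorbing cross-section = πr² = 4.301×10⁸ m²; emitting surface = 4πr² = 1.720×10⁹ m² (ratio 4).
εS·A_cross = εσ·A_surf·T⁴  ⇒  T⁴ = S/(4σ)   (ε cancels).
T⁴ = 189/(4·5.67×10⁻⁸) = 8.333×10⁸ K⁴.
T = (8.333×10⁸)^(1/4).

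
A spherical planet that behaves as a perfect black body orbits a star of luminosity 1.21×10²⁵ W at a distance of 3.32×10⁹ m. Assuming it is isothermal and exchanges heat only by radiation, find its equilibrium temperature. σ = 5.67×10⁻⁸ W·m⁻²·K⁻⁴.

First find the stellar flux at distance d: S = L/(4πd²) = 1.21×10²⁵/(4π·(3.32×10⁹)²) = 87360 W/m².
For an isothermal sphere, absorbed (1−a)S·πr² = emitted σ·4πr²·T⁴, so T⁴ = (1−a)S/(4σ).
T⁴ = 1.00·87360/(4·5.67×10⁻⁸) = 3.852×10¹¹ K⁴.

T ≈ 788 K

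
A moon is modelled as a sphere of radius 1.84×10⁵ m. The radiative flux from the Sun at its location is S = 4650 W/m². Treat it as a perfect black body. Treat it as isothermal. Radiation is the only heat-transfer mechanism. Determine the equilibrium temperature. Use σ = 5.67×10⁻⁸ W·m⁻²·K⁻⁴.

T ≈ 378 K

At equilibrium, absorbed power = emitted power.
Absorbing cross-section = πr² = 1.064×10¹¹ m²; emitting surface = 4πr² = 4.254×10¹¹ m² (ratio 4).
S·A_cross = εσ·A_surf·T⁴  ⇒  T⁴ = S/(4σ).
T⁴ = 1.00·4650/(4·5.67×10⁻⁸) = 2.050×10¹⁰ K⁴.
T = (2.050×10¹⁰)^(1/4).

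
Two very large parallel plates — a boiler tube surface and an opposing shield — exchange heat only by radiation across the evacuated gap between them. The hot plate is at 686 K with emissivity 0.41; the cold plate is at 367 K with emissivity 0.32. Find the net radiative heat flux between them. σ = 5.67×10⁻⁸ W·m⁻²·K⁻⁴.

q ≈ 2530 W/m²

For two infinite grey parallel plates, q = σ(T₁⁴ − T₂⁴)/(1/ε₁ + 1/ε₂ − 1).
T₁⁴ − T₂⁴ = 2.215×10¹¹ − 1.814×10¹⁰ = 2.033×10¹¹ K⁴.
1/ε₁ + 1/ε₂ − 1 = 2.439 + 3.125 − 1 = 4.564.
q = 5.67×10⁻⁸ × 2.033×10¹¹ / 4.564.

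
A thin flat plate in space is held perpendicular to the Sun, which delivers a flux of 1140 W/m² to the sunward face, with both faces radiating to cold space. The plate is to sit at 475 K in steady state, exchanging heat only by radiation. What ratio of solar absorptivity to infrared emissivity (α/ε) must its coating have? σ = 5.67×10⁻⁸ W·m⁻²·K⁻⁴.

Balance: αS·A = εσ·2A·T⁴ ⇒ α/ε = 2σT⁴/S.
α/ε = 2·5.67×10⁻⁸·(475)⁴/1140 = 2·5.67×10⁻⁸·5.091×10¹⁰/1140.

α/ε ≈ 5.06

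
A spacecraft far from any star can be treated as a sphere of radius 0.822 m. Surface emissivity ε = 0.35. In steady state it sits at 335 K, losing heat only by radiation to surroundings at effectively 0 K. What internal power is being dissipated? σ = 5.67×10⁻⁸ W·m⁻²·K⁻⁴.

Steady state: P = εσA T⁴.
A = 4πr² = 8.491 m²; T⁴ = (335)⁴ = 1.259×10¹⁰ K⁴.
P = 0.35 × 5.67×10⁻⁸ × 8.491 × 1.259×10¹⁰.

P ≈ 2120 W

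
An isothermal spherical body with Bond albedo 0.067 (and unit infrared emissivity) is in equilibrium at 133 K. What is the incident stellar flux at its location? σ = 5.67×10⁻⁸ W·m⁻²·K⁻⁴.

S ≈ 76.1 W/m²

(1−a)S·πr² = σ·4πr²·T⁴ ⇒ S = 4σT⁴/(1−a).
S = 4·5.67×10⁻⁸·3.129×10⁸/0.933.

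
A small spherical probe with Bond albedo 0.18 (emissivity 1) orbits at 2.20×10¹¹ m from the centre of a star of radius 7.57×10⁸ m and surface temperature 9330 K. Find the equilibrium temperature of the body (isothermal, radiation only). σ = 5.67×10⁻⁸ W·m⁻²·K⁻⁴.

The star's surface emits σT_*⁴; at distance d the flux is S = σT_*⁴(R_*/d)².
S = 5.67×10⁻⁸·(9330)⁴·(7.57×10⁸/2.20×10¹¹)² = 5087 W/m².
For an isothermal sphere T⁴ = (1−a)S/(4σ) = 1.839×10¹⁰ K⁴.

T ≈ 368 K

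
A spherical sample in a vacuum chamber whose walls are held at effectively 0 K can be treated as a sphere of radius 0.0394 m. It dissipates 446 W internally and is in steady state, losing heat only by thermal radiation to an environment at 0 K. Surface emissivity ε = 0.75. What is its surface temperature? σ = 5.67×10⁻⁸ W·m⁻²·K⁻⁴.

T ≈ 856 K

Steady state: internal power = radiated power, P = εσA T⁴.
Radiating area A = 4πr² = 0.01951 m².
T⁴ = P/(εσA) = 446/(0.75·5.67×10⁻⁸·0.01951) = 5.376×10¹¹ K⁴.
T = (5.376×10¹¹)^(1/4).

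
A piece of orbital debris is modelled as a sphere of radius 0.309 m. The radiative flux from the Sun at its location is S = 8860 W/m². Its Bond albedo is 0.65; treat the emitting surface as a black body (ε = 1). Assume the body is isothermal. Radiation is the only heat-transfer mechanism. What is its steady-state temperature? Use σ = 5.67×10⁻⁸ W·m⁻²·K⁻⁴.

At equilibrium, absorbed power = emitted power.
Absorbing cross-section = πr² = 0.3000 m²; emitting surface = 4πr² = 1.200 m² (ratio 4).
(1−a)S·A_cross = εσ·A_surf·T⁴  ⇒  T⁴ = (1−a)S/(4σ).
T⁴ = 0.350·8860/(4·5.67×10⁻⁸) = 1.367×10¹⁰ K⁴.
T = (1.367×10¹⁰)^(1/4).

T ≈ 342 K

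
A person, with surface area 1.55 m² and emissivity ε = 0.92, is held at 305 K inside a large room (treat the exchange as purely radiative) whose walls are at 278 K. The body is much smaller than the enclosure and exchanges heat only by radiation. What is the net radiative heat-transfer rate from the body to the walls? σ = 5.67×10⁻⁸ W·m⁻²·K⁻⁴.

For a small grey body in a large enclosure: P_net = εσA(T_body⁴ − T_wall⁴).
A = 1.55 m²; T_body⁴ − T_wall⁴ = 8.654×10⁹ − 5.973×10⁹ = 2.681×10⁹ K⁴.
|P_net| = 0.92·5.67×10⁻⁸·1.550·2.681×10⁹.

P_net ≈ 217 W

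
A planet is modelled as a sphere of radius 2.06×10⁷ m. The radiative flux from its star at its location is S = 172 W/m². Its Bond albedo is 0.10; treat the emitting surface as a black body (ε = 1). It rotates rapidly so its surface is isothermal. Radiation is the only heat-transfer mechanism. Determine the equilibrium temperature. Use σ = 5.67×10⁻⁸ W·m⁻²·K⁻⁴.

T ≈ 162 K

At equilibrium, absorbed power = emitted power.
Absorbing cross-section = πr² = 1.333×10¹⁵ m²; emitting surface = 4πr² = 5.333×10¹⁵ m² (ratio 4).
(1−a)S·A_cross = εσ·A_surf·T⁴  ⇒  T⁴ = (1−a)S/(4σ).
T⁴ = 0.900·172/(4·5.67×10⁻⁸) = 6.825×10⁸ K⁴.
T = (6.825×10⁸)^(1/4).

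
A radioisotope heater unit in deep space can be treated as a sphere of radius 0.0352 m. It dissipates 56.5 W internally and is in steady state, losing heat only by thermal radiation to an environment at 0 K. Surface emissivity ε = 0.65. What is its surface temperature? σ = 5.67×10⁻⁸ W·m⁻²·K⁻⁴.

T ≈ 560 K

Steady state: internal power = radiated power, P = εσA T⁴.
Radiating area A = 4πr² = 0.01557 m².
T⁴ = P/(εσA) = 56.5/(0.65·5.67×10⁻⁸·0.01557) = 9.846×10¹⁰ K⁴.
T = (9.846×10¹⁰)^(1/4).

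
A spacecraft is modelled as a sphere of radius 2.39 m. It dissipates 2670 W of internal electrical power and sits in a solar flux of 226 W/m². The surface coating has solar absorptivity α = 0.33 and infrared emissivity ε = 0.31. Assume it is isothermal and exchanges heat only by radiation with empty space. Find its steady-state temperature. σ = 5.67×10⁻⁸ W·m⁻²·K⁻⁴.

T ≈ 237 K

At steady state, absorbed solar power + internal power = radiated power.
Absorbed: α·S·A_cross = 0.33·226·17.95 = 1338 W (cross-section πr²).
Total input = 1338 + 2670 = 4008 W.
Radiated: εσ·A_surf·T⁴ with A_surf = 4πr² = 71.78 m².
T⁴ = 4008/(0.31·5.67×10⁻⁸·71.78) = 3.177×10⁹ K⁴.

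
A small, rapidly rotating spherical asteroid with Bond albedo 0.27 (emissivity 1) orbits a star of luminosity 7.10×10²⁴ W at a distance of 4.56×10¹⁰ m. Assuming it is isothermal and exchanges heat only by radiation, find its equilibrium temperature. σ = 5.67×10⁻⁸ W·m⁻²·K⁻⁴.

First find the stellar flux at distance d: S = L/(4πd²) = 7.10×10²⁴/(4π·(4.56×10¹⁰)²) = 271.7 W/m².
For an isothermal sphere, absorbed (1−a)S·πr² = emitted σ·4πr²·T⁴, so T⁴ = (1−a)S/(4σ).
T⁴ = 0.730·271.7/(4·5.67×10⁻⁸) = 8.746×10⁸ K⁴.

T ≈ 172 K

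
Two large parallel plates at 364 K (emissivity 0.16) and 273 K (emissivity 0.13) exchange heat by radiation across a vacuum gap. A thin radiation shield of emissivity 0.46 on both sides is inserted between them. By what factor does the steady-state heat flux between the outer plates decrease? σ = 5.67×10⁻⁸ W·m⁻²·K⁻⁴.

Without shield: q₀ = σΔ(T⁴)/(1/ε₁+1/ε₂−1) with denominator 12.94.
With shield the two gaps are in series; the resistances add: (1/ε₁+1/ε_s−1)+(1/ε_s+1/ε₂−1) = 7.424+8.866 = 16.29.
Heat-flux ratio q₀/q = 16.29/12.94.

factor ≈ 1.26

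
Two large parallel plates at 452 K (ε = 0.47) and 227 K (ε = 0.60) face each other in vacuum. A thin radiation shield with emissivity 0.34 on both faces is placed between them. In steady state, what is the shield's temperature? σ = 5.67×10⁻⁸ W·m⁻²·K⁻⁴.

T_s ≈ 381 K

In steady state the net flux on the hot side equals that on the cold side.
σ(T₁⁴−T_s⁴)/D₁ = σ(T_s⁴−T₂⁴)/D₂, with D₁ = 1/ε₁+1/ε_s−1 = 4.069, D₂ = 1/ε_s+1/ε₂−1 = 3.608.
Solve for T_s⁴: T_s⁴ = (D₂·T₁⁴ + D₁·T₂⁴)/(D₁+D₂) = 2.102×10¹⁰ K⁴.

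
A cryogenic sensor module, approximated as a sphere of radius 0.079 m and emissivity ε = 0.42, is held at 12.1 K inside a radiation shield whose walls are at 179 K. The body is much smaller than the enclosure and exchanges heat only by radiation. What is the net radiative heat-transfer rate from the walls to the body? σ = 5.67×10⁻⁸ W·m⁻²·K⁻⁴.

P_net ≈ 1.92 W

For a small grey body in a large enclosure: P_net = εσA(T_body⁴ − T_wall⁴).
A = 4πr² = 0.07843 m²; T_body⁴ − T_wall⁴ = 21440 − 1.027×10⁹ = -1.027×10⁹ K⁴.
|P_net| = 0.42·5.67×10⁻⁸·0.07843·1.027×10⁹.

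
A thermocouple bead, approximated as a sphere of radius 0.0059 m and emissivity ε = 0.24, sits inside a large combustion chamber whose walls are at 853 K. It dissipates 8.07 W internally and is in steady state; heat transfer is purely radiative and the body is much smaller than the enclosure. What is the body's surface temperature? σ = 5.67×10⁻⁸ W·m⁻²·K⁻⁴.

T ≈ 1170 K

For a small grey body in a large enclosure, net radiated power = εσA(T⁴ − T_w⁴).
Steady state: P = εσA(T⁴ − T_w⁴) with A = 4πr² = 4.374×10⁻⁴ m².
T⁴ = P/(εσA) + T_w⁴ = 8.07/(0.24·5.67×10⁻⁸·4.374×10⁻⁴) + (853)⁴
    = 1.356×10¹² + 5.294×10¹¹ = 1.885×10¹² K⁴.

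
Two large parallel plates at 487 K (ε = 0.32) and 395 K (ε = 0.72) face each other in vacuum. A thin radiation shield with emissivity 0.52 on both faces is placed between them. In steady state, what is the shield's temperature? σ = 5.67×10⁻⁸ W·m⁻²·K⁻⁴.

T_s ≈ 435 K

In steady state the net flux on the hot side equals that on the cold side.
σ(T₁⁴−T_s⁴)/D₁ = σ(T_s⁴−T₂⁴)/D₂, with D₁ = 1/ε₁+1/ε_s−1 = 4.048, D₂ = 1/ε_s+1/ε₂−1 = 2.312.
Solve for T_s⁴: T_s⁴ = (D₂·T₁⁴ + D₁·T₂⁴)/(D₁+D₂) = 3.594×10¹⁰ K⁴.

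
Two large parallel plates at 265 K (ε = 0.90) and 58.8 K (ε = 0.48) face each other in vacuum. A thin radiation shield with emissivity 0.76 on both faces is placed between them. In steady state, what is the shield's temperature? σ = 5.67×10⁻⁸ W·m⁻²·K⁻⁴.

In steady state the net flux on the hot side equals that on the cold side.
σ(T₁⁴−T_s⁴)/D₁ = σ(T_s⁴−T₂⁴)/D₂, with D₁ = 1/ε₁+1/ε_s−1 = 1.427, D₂ = 1/ε_s+1/ε₂−1 = 2.399.
Solve for T_s⁴: T_s⁴ = (D₂·T₁⁴ + D₁·T₂⁴)/(D₁+D₂) = 3.097×10⁹ K⁴.

T_s ≈ 236 K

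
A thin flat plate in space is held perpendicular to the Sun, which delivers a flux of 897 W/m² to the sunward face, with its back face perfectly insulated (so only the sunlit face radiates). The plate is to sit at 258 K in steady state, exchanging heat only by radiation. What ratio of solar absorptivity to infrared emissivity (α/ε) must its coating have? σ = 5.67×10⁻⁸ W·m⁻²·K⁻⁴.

Balance: αS·A = εσ·1A·T⁴ ⇒ α/ε = σT⁴/S.
α/ε = 5.67×10⁻⁸·(258)⁴/897 = 5.67×10⁻⁸·4.431×10⁹/897.

α/ε ≈ 0.280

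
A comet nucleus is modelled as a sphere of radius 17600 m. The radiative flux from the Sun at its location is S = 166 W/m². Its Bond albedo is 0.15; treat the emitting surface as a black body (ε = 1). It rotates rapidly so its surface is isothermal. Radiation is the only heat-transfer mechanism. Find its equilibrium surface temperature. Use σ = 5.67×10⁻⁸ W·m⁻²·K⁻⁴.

At equilibrium, absorbed power = emitted power.
Absorbing cross-section = πr² = 9.731×10⁸ m²; emitting surface = 4πr² = 3.893×10⁹ m² (ratio 4).
(1−a)S·A_cross = εσ·A_surf·T⁴  ⇒  T⁴ = (1−a)S/(4σ).
T⁴ = 0.850·166/(4·5.67×10⁻⁸) = 6.221×10⁸ K⁴.
T = (6.221×10⁸)^(1/4).

T ≈ 158 K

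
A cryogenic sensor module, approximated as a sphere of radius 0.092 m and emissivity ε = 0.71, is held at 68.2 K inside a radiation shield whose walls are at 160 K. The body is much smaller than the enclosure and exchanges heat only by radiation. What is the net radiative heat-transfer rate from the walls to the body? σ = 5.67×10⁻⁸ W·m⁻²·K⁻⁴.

For a small grey body in a large enclosure: P_net = εσA(T_body⁴ − T_wall⁴).
A = 4πr² = 0.1064 m²; T_body⁴ − T_wall⁴ = 2.163×10⁷ − 6.554×10⁸ = -6.337×10⁸ K⁴.
|P_net| = 0.71·5.67×10⁻⁸·0.1064·6.337×10⁸.

P_net ≈ 2.71 W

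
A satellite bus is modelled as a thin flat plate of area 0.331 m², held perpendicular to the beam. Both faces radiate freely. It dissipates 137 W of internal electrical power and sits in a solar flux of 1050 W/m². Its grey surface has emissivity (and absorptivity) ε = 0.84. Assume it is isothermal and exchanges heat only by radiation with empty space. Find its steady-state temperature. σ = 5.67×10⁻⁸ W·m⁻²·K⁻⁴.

At steady state, absorbed solar power + internal power = radiated power.
Absorbed: α·S·A_cross = 0.84·1050·0.3310 = 291.9 W (cross-section A).
Total input = 291.9 + 137 = 428.9 W.
Radiated: εσ·A_surf·T⁴ with A_surf = 2A = 0.6620 m².
T⁴ = 428.9/(0.84·5.67×10⁻⁸·0.6620) = 1.360×10¹⁰ K⁴.

T ≈ 342 K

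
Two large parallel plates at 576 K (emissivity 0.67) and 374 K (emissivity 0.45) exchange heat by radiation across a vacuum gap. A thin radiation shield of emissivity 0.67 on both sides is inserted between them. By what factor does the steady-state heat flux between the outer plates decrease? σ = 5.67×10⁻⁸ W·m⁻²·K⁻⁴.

Without shield: q₀ = σΔ(T⁴)/(1/ε₁+1/ε₂−1) with denominator 2.715.
With shield the two gaps are in series; the resistances add: (1/ε₁+1/ε_s−1)+(1/ε_s+1/ε₂−1) = 1.985+2.715 = 4.700.
Heat-flux ratio q₀/q = 4.700/2.715.

factor ≈ 1.73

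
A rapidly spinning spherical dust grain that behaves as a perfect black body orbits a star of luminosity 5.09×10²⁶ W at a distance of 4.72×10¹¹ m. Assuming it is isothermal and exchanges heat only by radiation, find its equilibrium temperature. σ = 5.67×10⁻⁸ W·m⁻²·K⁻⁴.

T ≈ 168 K

First find the stellar flux at distance d: S = L/(4πd²) = 5.09×10²⁶/(4π·(4.72×10¹¹)²) = 181.8 W/m².
For an isothermal sphere, absorbed (1−a)S·πr² = emitted σ·4πr²·T⁴, so T⁴ = (1−a)S/(4σ).
T⁴ = 1.00·181.8/(4·5.67×10⁻⁸) = 8.016×10⁸ K⁴.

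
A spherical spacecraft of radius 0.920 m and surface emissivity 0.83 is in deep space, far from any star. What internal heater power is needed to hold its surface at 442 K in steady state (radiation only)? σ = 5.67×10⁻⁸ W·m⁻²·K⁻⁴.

P = εσ·4πr²·T⁴.
4πr² = 10.64 m²; T⁴ = 3.817×10¹⁰ K⁴.
P = 0.83·5.67×10⁻⁸·10.64·3.817×10¹⁰.

P ≈ 19100 W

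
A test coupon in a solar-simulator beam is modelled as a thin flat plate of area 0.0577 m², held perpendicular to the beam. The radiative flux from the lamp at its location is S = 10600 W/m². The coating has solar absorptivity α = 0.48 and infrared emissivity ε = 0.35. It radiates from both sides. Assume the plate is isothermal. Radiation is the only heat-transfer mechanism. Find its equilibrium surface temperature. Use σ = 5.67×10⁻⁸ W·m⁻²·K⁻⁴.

T ≈ 598 K

At equilibrium, absorbed power = emitted power.
Absorbing cross-section = A = 0.05770 m²; emitting surface = 2A = 0.1154 m² (ratio 2).
αS·A_cross = εσ·A_surf·T⁴  ⇒  T⁴ = αS/(ε·2σ).
T⁴ = 0.480·10600/(0.35·2·5.67×10⁻⁸) = 1.282×10¹¹ K⁴.
T = (1.282×10¹¹)^(1/4).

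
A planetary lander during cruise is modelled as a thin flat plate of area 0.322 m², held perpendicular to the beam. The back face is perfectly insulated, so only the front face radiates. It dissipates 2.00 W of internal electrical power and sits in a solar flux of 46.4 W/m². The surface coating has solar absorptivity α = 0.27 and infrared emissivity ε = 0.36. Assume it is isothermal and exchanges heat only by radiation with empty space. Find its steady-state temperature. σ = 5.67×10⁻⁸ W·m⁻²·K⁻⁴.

At steady state, absorbed solar power + internal power = radiated power.
Absorbed: α·S·A_cross = 0.27·46.4·0.3220 = 4.034 W (cross-section A).
Total input = 4.034 + 2.00 = 6.034 W.
Radiated: εσ·A_surf·T⁴ with A_surf = A = 0.3220 m².
T⁴ = 6.034/(0.36·5.67×10⁻⁸·0.3220) = 9.180×10⁸ K⁴.

T ≈ 174 K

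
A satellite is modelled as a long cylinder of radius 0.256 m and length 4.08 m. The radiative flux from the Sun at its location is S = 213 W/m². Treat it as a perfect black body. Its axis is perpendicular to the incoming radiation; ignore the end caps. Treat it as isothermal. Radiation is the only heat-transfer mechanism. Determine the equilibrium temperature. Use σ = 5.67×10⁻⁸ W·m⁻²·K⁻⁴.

At equilibrium, absorbed power = emitted power.
Absorbing cross-section = 2rL = 2.089 m²; emitting surface = 2πrL = 6.563 m² (ratio π).
S·A_cross = εσ·A_surf·T⁴  ⇒  T⁴ = S/(πσ).
T⁴ = 1.00·213/(π·5.67×10⁻⁸) = 1.196×10⁹ K⁴.
T = (1.196×10⁹)^(1/4).

T ≈ 186 K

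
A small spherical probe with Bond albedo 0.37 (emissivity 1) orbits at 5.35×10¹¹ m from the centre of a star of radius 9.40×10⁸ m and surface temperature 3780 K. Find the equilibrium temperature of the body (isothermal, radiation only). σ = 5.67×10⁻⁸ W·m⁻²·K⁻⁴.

T ≈ 99.8 K

The star's surface emits σT_*⁴; at distance d the flux is S = σT_*⁴(R_*/d)².
S = 5.67×10⁻⁸·(3780)⁴·(9.40×10⁸/5.35×10¹¹)² = 35.74 W/m².
For an isothermal sphere T⁴ = (1−a)S/(4σ) = 9.926×10⁷ K⁴.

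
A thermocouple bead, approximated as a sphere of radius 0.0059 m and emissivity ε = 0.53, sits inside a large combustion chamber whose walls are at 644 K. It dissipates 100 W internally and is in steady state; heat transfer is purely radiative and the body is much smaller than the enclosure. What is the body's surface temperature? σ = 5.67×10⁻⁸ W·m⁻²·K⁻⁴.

For a small grey body in a large enclosure, net radiated power = εσA(T⁴ − T_w⁴).
Steady state: P = εσA(T⁴ − T_w⁴) with A = 4πr² = 4.374×10⁻⁴ m².
T⁴ = P/(εσA) + T_w⁴ = 100/(0.53·5.67×10⁻⁸·4.374×10⁻⁴) + (644)⁴
    = 7.607×10¹² + 1.720×10¹¹ = 7.779×10¹² K⁴.

T ≈ 1670 K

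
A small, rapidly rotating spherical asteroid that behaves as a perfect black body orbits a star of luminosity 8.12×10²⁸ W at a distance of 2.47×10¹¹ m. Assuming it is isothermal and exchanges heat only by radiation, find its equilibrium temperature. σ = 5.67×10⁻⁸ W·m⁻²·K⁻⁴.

First find the stellar flux at distance d: S = L/(4πd²) = 8.12×10²⁸/(4π·(2.47×10¹¹)²) = 1.059×10⁵ W/m².
For an isothermal sphere, absorbed (1−a)S·πr² = emitted σ·4πr²·T⁴, so T⁴ = (1−a)S/(4σ).
T⁴ = 1.00·1.059×10⁵/(4·5.67×10⁻⁸) = 4.670×10¹¹ K⁴.

T ≈ 827 K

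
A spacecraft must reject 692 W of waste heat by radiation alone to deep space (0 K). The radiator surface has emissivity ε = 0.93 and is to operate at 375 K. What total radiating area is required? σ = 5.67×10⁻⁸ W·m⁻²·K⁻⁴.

P = εσA T⁴ ⇒ A = P/(εσT⁴).
T⁴ = 1.978×10¹⁰ K⁴.
A = 692/(0.93 × 5.67×10⁻⁸ × 1.978×10¹⁰).

A ≈ 0.664 m²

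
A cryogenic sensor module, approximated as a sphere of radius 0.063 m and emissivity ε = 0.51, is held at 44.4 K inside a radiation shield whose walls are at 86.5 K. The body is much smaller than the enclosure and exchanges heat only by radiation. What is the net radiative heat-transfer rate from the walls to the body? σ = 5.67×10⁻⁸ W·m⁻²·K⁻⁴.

P_net ≈ 0.0751 W

For a small grey body in a large enclosure: P_net = εσA(T_body⁴ − T_wall⁴).
A = 4πr² = 0.04988 m²; T_body⁴ − T_wall⁴ = 3.886×10⁶ − 5.598×10⁷ = -5.210×10⁷ K⁴.
|P_net| = 0.51·5.67×10⁻⁸·0.04988·5.210×10⁷.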